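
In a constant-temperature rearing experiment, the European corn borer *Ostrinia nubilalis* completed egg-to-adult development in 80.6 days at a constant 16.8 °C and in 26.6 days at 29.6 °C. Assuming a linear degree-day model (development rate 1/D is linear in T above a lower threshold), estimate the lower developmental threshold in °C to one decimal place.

Linear rate model ⇒ the product D·(T − T_b) is constant across temperatures.
80.6·(16.8 − T_b) = 26.6·(29.6 − T_b)
T_b = (80.6·16.8 − 26.6·29.6) / (80.6 − 26.6) = 566.72 / 54.0 = 10.495 °C ≈ 10.5 °C.

10.5 °C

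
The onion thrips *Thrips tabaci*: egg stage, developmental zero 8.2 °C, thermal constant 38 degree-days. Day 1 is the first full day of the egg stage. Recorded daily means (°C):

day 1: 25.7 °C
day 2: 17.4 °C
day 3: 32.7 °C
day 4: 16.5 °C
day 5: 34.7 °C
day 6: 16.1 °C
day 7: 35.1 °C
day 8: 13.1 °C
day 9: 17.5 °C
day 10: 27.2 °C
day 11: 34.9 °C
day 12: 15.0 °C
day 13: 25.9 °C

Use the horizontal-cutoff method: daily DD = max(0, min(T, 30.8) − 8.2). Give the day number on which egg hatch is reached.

day 3

Daily DD above 8.2 °C (capped at 22.6): 17.5, 9.2, 22.6, 8.3, 22.6, 7.9, 22.6, 4.9, 9.3, 19.0, 22.6, 6.8, 17.7.
Cumulative: 17.5, 26.7, 49.3, 57.6, 80.2, 88.1, 110.7, 115.6, 124.9, 143.9, 166.5, 173.3, 191.0.
The total first reaches 38 DD on day 3.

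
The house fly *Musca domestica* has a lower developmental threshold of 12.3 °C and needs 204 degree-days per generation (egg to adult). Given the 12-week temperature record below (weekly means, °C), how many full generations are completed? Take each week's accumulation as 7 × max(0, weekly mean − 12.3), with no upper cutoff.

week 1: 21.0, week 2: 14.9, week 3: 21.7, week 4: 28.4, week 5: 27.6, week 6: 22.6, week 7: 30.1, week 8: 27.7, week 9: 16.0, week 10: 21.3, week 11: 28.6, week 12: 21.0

Weekly DD (7 × max(0, T̄ − 12.3)): 60.9, 18.2, 65.8, 112.7, 107.1, 72.1, 124.6, 107.8, 25.9, 63.0, 114.1, 60.9.
Season total = 933.1 DD.
Complete generations = ⌊933.1 / 204⌋ = 4.

4 generations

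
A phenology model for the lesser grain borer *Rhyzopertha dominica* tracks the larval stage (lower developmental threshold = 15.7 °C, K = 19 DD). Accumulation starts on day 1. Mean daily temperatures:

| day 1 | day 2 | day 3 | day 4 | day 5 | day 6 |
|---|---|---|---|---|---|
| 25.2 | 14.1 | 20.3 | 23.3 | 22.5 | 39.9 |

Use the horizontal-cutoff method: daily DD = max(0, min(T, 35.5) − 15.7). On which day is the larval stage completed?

Daily DD above 15.7 °C (capped at 19.8): 9.5, 0.0, 4.6, 7.6, 6.8, 19.8.
Cumulative: 9.5, 9.5, 14.1, 21.7, 28.5, 48.3.
The total first reaches 19 DD on day 4.

day 4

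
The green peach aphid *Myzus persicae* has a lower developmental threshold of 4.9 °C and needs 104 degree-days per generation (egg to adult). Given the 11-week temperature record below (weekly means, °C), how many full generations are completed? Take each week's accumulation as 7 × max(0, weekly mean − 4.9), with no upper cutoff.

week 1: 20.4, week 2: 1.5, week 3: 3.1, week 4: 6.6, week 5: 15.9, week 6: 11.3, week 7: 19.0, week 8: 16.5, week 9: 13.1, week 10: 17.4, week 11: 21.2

6 generations

Weekly DD (7 × max(0, T̄ − 4.9)): 108.5, 0.0, 0.0, 11.9, 77.0, 44.8, 98.7, 81.2, 57.4, 87.5, 114.1.
Season total = 681.1 DD.
Complete generations = ⌊681.1 / 104⌋ = 6.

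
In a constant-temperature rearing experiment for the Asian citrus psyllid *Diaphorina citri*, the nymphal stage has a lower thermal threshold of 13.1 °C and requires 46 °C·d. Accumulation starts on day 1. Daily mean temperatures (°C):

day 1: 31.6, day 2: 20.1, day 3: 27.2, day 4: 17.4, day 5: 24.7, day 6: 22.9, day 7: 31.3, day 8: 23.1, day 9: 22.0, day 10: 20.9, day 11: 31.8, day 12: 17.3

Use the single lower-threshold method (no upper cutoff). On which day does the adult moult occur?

Daily DD above 13.1 °C: 18.5, 7.0, 14.1, 4.3, 11.6, 9.8, 18.2, 10.0, 8.9, 7.8, 18.7, 4.2.
Cumulative: 18.5, 25.5, 39.6, 43.9, 55.5, 65.3, 83.5, 93.5, 102.4, 110.2, 128.9, 133.1.
The total first reaches 46 DD on day 5.

day 5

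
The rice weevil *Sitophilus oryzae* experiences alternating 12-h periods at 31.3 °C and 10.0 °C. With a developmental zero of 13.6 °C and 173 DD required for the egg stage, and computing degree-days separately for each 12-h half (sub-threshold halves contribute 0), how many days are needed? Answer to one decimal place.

Day half: max(0, 31.3 − 13.6) × 0.5 = 17.7 × 0.5 = 8.85 DD.
Night half: max(0, 10.0 − 13.6) × 0.5 = 0.0 × 0.5 = 0.00 DD.
Per 24 h: 8.85 DD/day.
Duration = 173 / 8.85 = 19.548 ≈ 19.5 days.

19.5 days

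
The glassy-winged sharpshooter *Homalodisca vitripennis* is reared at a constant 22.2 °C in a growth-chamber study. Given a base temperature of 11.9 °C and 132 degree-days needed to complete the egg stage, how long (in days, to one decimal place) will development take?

12.8 days

Daily accumulation = 22.2 − 11.9 = 10.3 DD/day.
Duration = 132 / 10.3 = 12.816 ≈ 12.8 days.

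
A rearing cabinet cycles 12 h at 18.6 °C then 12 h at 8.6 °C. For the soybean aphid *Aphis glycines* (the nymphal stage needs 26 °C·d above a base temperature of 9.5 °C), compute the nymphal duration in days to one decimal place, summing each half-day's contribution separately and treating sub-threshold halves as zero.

Day half: max(0, 18.6 − 9.5) × 0.5 = 9.1 × 0.5 = 4.55 DD.
Night half: max(0, 8.6 − 9.5) × 0.5 = 0.0 × 0.5 = 0.00 DD.
Per 24 h: 4.55 DD/day.
Duration = 26 / 4.55 = 5.714 ≈ 5.7 days.

5.7 days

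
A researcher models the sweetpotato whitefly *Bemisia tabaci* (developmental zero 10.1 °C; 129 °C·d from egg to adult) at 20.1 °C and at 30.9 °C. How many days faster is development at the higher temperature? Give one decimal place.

6.7 days

At 20.1 °C: 129 / (20.1 − 10.1) = 129 / 10.0 = 12.900 d.
At 30.9 °C: 129 / (30.9 − 10.1) = 129 / 20.8 = 6.202 d.
Difference = |12.900 − 6.202| = 6.698 ≈ 6.7 days.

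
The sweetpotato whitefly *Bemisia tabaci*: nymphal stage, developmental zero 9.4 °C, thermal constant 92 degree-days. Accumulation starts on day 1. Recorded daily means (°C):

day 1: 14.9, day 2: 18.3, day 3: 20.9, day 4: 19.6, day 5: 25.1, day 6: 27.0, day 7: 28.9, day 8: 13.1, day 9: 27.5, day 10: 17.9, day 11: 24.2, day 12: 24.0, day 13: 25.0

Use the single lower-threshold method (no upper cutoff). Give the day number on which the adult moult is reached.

Daily DD above 9.4 °C: 5.5, 8.9, 11.5, 10.2, 15.7, 17.6, 19.5, 3.7, 18.1, 8.5, 14.8, 14.6, 15.6.
Cumulative: 5.5, 14.4, 25.9, 36.1, 51.8, 69.4, 88.9, 92.6, 110.7, 119.2, 134.0, 148.6, 164.2.
The total first reaches 92 DD on day 8.

day 8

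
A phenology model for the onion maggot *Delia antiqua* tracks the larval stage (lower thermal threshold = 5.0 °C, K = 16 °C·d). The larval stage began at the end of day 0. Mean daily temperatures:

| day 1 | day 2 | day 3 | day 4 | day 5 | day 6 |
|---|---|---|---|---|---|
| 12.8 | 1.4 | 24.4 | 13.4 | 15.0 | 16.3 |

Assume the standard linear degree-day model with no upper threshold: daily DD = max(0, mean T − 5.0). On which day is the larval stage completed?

day 3

Daily DD above 5.0 °C: 7.8, 0.0, 19.4, 8.4, 10.0, 11.3.
Cumulative: 7.8, 7.8, 27.2, 35.6, 45.6, 56.9.
The total first reaches 16 DD on day 3.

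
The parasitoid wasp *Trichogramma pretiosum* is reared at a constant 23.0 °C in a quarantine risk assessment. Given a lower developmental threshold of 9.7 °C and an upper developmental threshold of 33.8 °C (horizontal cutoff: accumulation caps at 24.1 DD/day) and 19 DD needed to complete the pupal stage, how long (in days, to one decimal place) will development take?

1.4 days

Daily accumulation = 23.0 − 9.7 = 13.3 DD/day.
Duration = 19 / 13.3 = 1.429 ≈ 1.4 days.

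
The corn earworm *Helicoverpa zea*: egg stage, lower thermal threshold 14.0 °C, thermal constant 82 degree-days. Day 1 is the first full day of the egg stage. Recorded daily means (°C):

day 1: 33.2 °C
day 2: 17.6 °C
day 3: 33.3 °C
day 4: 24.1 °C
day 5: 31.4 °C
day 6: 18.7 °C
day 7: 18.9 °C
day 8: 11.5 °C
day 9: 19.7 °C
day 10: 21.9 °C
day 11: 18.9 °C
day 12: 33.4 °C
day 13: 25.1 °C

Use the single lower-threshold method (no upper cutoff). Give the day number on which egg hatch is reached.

Daily DD above 14.0 °C: 19.2, 3.6, 19.3, 10.1, 17.4, 4.7, 4.9, 0.0, 5.7, 7.9, 4.9, 19.4, 11.1.
Cumulative: 19.2, 22.8, 42.1, 52.2, 69.6, 74.3, 79.2, 79.2, 84.9, 92.8, 97.7, 117.1, 128.2.
The total first reaches 82 DD on day 9.

day 9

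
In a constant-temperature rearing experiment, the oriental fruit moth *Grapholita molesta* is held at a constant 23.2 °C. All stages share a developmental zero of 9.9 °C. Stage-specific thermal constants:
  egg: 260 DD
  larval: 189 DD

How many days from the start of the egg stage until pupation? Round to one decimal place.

33.8 days

Daily accumulation at 23.2 °C = 23.2 − 9.9 = 13.3 DD/day.
Total K = 260 + 189 = 449 DD.
Total duration = 449 / 13.3 = 33.759 ≈ 33.8 days.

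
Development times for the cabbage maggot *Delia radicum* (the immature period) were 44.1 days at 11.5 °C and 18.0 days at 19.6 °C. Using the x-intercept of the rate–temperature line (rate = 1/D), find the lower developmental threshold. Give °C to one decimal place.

Equal thermal constants: D₁(T₁ − T_b) = D₂(T₂ − T_b).
44.1·(11.5 − T_b) = 18.0·(19.6 − T_b)
T_b = (44.1·11.5 − 18.0·19.6) / (44.1 − 18.0) = 154.35 / 26.1 = 5.914 °C ≈ 5.9 °C.

5.9 °C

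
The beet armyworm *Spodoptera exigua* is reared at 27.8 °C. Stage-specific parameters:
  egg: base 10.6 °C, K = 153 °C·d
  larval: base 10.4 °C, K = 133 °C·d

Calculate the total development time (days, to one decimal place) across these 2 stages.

egg: 153 / (27.8 − 10.6) = 153 / 17.2 = 8.895 d.
larval: 133 / (27.8 − 10.4) = 133 / 17.4 = 7.644 d.
Sum = 16.539 ≈ 16.5 days.

16.5 days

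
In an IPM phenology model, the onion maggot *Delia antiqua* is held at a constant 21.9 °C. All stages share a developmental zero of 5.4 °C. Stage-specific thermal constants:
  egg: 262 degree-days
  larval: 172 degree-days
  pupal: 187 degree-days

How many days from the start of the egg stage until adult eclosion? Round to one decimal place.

37.6 days

Daily accumulation at 21.9 °C = 21.9 − 5.4 = 16.5 DD/day.
Total K = 262 + 172 + 187 = 621 DD.
Total duration = 621 / 16.5 = 37.636 ≈ 37.6 days.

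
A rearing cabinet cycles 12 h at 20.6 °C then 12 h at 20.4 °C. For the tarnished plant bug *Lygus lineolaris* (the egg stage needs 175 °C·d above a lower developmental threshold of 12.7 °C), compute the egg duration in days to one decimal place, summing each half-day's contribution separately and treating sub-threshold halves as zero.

22.4 days

Day half: max(0, 20.6 − 12.7) × 0.5 = 7.9 × 0.5 = 3.95 DD.
Night half: max(0, 20.4 − 12.7) × 0.5 = 7.7 × 0.5 = 3.85 DD.
Per 24 h: 7.80 DD/day.
Duration = 175 / 7.80 = 22.436 ≈ 22.4 days.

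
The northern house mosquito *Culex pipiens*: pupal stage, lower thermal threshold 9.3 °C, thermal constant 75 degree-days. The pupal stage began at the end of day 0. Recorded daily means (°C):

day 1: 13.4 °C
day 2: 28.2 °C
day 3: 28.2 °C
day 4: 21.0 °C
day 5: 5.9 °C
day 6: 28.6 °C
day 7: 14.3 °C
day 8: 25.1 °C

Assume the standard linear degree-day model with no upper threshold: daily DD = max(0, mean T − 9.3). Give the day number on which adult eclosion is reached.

day 7

Daily DD above 9.3 °C: 4.1, 18.9, 18.9, 11.7, 0.0, 19.3, 5.0, 15.8.
Cumulative: 4.1, 23.0, 41.9, 53.6, 53.6, 72.9, 77.9, 93.7.
The total first reaches 75 DD on day 7.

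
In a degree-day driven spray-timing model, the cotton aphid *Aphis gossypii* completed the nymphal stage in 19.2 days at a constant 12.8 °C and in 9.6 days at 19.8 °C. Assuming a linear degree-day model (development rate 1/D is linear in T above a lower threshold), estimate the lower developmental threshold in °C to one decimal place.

Linear rate model ⇒ the product D·(T − T_b) is constant across temperatures.
19.2·(12.8 − T_b) = 9.6·(19.8 − T_b)
T_b = (19.2·12.8 − 9.6·19.8) / (19.2 − 9.6) = 55.68 / 9.6 = 5.800 °C ≈ 5.8 °C.

5.8 °C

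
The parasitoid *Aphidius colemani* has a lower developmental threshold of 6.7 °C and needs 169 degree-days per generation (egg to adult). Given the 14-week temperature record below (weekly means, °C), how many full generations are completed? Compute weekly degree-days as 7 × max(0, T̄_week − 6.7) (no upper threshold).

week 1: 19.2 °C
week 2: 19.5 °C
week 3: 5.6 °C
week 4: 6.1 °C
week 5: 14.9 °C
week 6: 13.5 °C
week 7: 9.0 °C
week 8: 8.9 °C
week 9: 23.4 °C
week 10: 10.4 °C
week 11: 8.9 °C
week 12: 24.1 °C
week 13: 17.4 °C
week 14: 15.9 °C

Weekly DD (7 × max(0, T̄ − 6.7)): 87.5, 89.6, 0.0, 0.0, 57.4, 47.6, 16.1, 15.4, 116.9, 25.9, 15.4, 121.8, 74.9, 64.4.
Season total = 732.9 DD.
Complete generations = ⌊732.9 / 169⌋ = 4.

4 generations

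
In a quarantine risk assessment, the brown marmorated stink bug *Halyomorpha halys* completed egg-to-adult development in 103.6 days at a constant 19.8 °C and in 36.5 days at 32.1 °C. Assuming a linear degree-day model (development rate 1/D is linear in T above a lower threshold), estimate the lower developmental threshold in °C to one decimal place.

Linear rate model ⇒ the product D·(T − T_b) is constant across temperatures.
103.6·(19.8 − T_b) = 36.5·(32.1 − T_b)
T_b = (103.6·19.8 − 36.5·32.1) / (103.6 − 36.5) = 879.63 / 67.1 = 13.109 °C ≈ 13.1 °C.

13.1 °C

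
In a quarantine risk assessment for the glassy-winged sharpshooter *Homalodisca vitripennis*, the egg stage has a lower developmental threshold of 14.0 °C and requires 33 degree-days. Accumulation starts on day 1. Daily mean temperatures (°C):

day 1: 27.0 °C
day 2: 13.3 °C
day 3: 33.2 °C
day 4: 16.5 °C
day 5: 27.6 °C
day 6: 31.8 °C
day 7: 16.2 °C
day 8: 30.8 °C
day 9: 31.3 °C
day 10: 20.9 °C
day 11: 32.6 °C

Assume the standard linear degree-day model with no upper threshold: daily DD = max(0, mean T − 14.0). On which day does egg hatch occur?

day 4

Daily DD above 14.0 °C: 13.0, 0.0, 19.2, 2.5, 13.6, 17.8, 2.2, 16.8, 17.3, 6.9, 18.6.
Cumulative: 13.0, 13.0, 32.2, 34.7, 48.3, 66.1, 68.3, 85.1, 102.4, 109.3, 127.9.
The total first reaches 33 DD on day 4.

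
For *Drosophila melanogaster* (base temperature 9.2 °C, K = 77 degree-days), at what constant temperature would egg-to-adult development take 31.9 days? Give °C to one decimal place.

Required daily accumulation = 77 / 31.9 = 2.414 DD/day.
T = T_base + 2.414 = 9.2 + 2.414 = 11.614 ≈ 11.6 °C.

11.6 °C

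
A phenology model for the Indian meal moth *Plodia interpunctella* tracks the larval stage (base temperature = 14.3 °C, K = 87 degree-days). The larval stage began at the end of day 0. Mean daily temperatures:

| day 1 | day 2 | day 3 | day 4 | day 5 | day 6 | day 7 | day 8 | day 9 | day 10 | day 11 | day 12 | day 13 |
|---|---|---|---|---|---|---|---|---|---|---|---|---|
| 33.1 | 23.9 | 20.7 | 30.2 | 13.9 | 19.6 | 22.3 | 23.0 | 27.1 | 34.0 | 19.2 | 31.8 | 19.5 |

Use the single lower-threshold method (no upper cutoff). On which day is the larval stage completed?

Daily DD above 14.3 °C: 18.8, 9.6, 6.4, 15.9, 0.0, 5.3, 8.0, 8.7, 12.8, 19.7, 4.9, 17.5, 5.2.
Cumulative: 18.8, 28.4, 34.8, 50.7, 50.7, 56.0, 64.0, 72.7, 85.5, 105.2, 110.1, 127.6, 132.8.
The total first reaches 87 DD on day 10.

day 10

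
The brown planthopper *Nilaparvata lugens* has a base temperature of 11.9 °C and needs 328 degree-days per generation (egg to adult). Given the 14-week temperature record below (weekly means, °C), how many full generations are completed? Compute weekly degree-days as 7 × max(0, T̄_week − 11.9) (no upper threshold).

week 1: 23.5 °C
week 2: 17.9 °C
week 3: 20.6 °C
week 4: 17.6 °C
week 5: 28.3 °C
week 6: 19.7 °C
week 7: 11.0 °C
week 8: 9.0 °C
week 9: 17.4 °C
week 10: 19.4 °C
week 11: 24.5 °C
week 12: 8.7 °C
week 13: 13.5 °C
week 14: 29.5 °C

2 generations

Weekly DD (7 × max(0, T̄ − 11.9)): 81.2, 42.0, 60.9, 39.9, 114.8, 54.6, 0.0, 0.0, 38.5, 52.5, 88.2, 0.0, 11.2, 123.2.
Season total = 707.0 DD.
Complete generations = ⌊707.0 / 328⌋ = 2.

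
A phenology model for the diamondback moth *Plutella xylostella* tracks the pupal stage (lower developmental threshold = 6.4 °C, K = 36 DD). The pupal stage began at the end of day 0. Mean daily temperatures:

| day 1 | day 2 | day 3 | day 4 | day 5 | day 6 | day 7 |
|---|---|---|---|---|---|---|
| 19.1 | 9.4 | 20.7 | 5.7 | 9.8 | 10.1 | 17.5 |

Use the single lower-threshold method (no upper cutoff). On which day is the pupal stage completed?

day 6

Daily DD above 6.4 °C: 12.7, 3.0, 14.3, 0.0, 3.4, 3.7, 11.1.
Cumulative: 12.7, 15.7, 30.0, 30.0, 33.4, 37.1, 48.2.
The total first reaches 36 DD on day 6.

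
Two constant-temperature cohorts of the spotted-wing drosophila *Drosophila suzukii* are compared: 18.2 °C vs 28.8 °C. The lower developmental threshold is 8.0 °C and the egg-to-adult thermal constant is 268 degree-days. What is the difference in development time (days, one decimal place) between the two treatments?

13.4 days

At 18.2 °C: 268 / (18.2 − 8.0) = 268 / 10.2 = 26.275 d.
At 28.8 °C: 268 / (28.8 − 8.0) = 268 / 20.8 = 12.885 d.
Difference = |26.275 − 12.885| = 13.390 ≈ 13.4 days.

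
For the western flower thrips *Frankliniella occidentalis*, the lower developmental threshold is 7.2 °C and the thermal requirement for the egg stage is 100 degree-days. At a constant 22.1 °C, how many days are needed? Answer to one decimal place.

Daily accumulation = 22.1 − 7.2 = 14.9 DD/day.
Duration = 100 / 14.9 = 6.711 ≈ 6.7 days.

6.7 days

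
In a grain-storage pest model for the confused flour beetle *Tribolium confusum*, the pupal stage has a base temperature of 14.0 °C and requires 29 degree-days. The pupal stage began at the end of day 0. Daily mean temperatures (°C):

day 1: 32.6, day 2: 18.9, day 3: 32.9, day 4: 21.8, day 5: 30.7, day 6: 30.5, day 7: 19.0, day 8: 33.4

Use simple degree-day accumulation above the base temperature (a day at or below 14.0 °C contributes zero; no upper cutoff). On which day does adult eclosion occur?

Daily DD above 14.0 °C: 18.6, 4.9, 18.9, 7.8, 16.7, 16.5, 5.0, 19.4.
Cumulative: 18.6, 23.5, 42.4, 50.2, 66.9, 83.4, 88.4, 107.8.
The total first reaches 29 DD on day 3.

day 3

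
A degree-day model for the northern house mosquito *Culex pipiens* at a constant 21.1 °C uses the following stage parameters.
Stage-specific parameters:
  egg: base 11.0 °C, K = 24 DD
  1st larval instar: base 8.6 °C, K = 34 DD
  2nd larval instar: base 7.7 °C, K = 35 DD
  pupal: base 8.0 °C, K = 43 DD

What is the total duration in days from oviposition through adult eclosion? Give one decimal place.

egg: 24 / (21.1 − 11.0) = 24 / 10.1 = 2.376 d.
1st larval instar: 34 / (21.1 − 8.6) = 34 / 12.5 = 2.720 d.
2nd larval instar: 35 / (21.1 − 7.7) = 35 / 13.4 = 2.612 d.
pupal: 43 / (21.1 − 8.0) = 43 / 13.1 = 3.282 d.
Sum = 10.991 ≈ 11.0 days.

11.0 days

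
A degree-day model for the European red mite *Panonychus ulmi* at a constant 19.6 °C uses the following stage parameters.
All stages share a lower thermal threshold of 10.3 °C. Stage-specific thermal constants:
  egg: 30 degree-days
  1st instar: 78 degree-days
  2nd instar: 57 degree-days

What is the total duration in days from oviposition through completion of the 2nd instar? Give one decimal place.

Daily accumulation at 19.6 °C = 19.6 − 10.3 = 9.3 DD/day.
Total K = 30 + 78 + 57 = 165 DD.
Total duration = 165 / 9.3 = 17.742 ≈ 17.7 days.

17.7 days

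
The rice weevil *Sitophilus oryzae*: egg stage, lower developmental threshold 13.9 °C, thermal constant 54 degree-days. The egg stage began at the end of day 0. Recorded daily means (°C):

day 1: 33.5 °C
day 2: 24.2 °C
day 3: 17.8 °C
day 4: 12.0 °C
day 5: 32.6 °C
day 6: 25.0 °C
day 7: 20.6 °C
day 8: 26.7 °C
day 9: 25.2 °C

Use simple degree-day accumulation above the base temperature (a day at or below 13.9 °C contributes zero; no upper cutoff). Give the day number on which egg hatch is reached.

day 6

Daily DD above 13.9 °C: 19.6, 10.3, 3.9, 0.0, 18.7, 11.1, 6.7, 12.8, 11.3.
Cumulative: 19.6, 29.9, 33.8, 33.8, 52.5, 63.6, 70.3, 83.1, 94.4.
The total first reaches 54 DD on day 6.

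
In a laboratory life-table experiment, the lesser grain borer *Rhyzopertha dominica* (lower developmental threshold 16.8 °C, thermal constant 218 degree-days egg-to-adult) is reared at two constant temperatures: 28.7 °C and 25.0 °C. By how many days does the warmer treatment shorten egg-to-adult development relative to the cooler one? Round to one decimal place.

At 28.7 °C: 218 / (28.7 − 16.8) = 218 / 11.9 = 18.319 d.
At 25.0 °C: 218 / (25.0 − 16.8) = 218 / 8.2 = 26.585 d.
Difference = |18.319 − 26.585| = 8.266 ≈ 8.3 days.

8.3 days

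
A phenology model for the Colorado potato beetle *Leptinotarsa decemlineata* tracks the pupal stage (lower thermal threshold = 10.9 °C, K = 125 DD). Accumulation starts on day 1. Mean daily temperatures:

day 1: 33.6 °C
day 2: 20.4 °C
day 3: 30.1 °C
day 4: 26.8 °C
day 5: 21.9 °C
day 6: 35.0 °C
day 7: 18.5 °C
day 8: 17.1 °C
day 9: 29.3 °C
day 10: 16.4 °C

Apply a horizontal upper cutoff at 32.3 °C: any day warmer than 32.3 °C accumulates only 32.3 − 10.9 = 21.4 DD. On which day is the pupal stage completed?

day 9

Daily DD above 10.9 °C (capped at 21.4): 21.4, 9.5, 19.2, 15.9, 11.0, 21.4, 7.6, 6.2, 18.4, 5.5.
Cumulative: 21.4, 30.9, 50.1, 66.0, 77.0, 98.4, 106.0, 112.2, 130.6, 136.1.
The total first reaches 125 DD on day 9.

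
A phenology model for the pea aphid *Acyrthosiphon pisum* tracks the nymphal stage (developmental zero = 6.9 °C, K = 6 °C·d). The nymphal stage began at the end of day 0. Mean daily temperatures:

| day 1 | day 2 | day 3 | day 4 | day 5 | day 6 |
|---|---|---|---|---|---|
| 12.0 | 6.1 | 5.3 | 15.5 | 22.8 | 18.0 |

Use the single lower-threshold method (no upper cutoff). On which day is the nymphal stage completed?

day 4

Daily DD above 6.9 °C: 5.1, 0.0, 0.0, 8.6, 15.9, 11.1.
Cumulative: 5.1, 5.1, 5.1, 13.7, 29.6, 40.7.
The total first reaches 6 DD on day 4.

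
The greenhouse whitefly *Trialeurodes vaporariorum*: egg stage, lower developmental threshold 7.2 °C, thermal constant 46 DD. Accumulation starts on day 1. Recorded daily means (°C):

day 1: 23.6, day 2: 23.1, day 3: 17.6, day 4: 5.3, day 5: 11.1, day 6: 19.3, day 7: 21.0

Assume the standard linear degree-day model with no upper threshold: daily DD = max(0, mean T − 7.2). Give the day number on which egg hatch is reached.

day 5

Daily DD above 7.2 °C: 16.4, 15.9, 10.4, 0.0, 3.9, 12.1, 13.8.
Cumulative: 16.4, 32.3, 42.7, 42.7, 46.6, 58.7, 72.5.
The total first reaches 46 DD on day 5.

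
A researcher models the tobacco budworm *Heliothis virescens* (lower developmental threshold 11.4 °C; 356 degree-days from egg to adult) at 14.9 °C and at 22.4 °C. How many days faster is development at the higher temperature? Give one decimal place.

At 14.9 °C: 356 / (14.9 − 11.4) = 356 / 3.5 = 101.714 d.
At 22.4 °C: 356 / (22.4 − 11.4) = 356 / 11.0 = 32.364 d.
Difference = |101.714 − 32.364| = 69.351 ≈ 69.4 days.

69.4 days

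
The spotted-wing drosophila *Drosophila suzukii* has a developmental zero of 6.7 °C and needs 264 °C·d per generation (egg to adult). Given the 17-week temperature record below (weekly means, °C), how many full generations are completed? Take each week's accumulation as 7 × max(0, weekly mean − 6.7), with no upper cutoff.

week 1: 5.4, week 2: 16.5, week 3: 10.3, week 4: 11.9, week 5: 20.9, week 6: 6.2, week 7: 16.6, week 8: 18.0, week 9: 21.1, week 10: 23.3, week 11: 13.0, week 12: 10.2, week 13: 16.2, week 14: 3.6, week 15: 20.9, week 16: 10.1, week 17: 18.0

Weekly DD (7 × max(0, T̄ − 6.7)): 0.0, 68.6, 25.2, 36.4, 99.4, 0.0, 69.3, 79.1, 100.8, 116.2, 44.1, 24.5, 66.5, 0.0, 99.4, 23.8, 79.1.
Season total = 932.4 DD.
Complete generations = ⌊932.4 / 264⌋ = 3.

3 generations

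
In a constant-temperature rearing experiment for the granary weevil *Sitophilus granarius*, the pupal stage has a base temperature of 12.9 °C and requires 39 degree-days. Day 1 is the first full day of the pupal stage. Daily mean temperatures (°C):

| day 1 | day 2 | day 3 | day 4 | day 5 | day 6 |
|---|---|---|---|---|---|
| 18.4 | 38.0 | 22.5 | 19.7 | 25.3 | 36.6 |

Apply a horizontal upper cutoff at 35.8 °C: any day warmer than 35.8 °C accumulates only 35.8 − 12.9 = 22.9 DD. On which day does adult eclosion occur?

Daily DD above 12.9 °C (capped at 22.9): 5.5, 22.9, 9.6, 6.8, 12.4, 22.9.
Cumulative: 5.5, 28.4, 38.0, 44.8, 57.2, 80.1.
The total first reaches 39 DD on day 4.

day 4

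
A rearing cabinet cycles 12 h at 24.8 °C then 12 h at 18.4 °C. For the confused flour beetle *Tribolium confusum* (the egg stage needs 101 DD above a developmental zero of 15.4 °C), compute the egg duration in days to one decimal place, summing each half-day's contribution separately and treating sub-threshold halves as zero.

Day half: max(0, 24.8 − 15.4) × 0.5 = 9.4 × 0.5 = 4.70 DD.
Night half: max(0, 18.4 − 15.4) × 0.5 = 3.0 × 0.5 = 1.50 DD.
Per 24 h: 6.20 DD/day.
Duration = 101 / 6.20 = 16.290 ≈ 16.3 days.

16.3 days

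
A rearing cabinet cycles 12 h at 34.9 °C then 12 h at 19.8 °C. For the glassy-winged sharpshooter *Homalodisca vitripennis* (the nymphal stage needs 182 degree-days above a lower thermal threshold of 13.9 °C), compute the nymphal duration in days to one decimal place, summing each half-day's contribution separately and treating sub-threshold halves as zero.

13.5 days

Day half: max(0, 34.9 − 13.9) × 0.5 = 21.0 × 0.5 = 10.50 DD.
Night half: max(0, 19.8 − 13.9) × 0.5 = 5.9 × 0.5 = 2.95 DD.
Per 24 h: 13.45 DD/day.
Duration = 182 / 13.45 = 13.532 ≈ 13.5 days.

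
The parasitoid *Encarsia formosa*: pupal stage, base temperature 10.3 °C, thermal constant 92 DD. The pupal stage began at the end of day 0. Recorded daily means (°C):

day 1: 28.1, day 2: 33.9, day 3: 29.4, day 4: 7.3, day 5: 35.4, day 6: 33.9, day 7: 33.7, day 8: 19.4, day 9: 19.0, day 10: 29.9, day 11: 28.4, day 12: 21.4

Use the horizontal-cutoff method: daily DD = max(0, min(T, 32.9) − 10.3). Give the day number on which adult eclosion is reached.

day 6

Daily DD above 10.3 °C (capped at 22.6): 17.8, 22.6, 19.1, 0.0, 22.6, 22.6, 22.6, 9.1, 8.7, 19.6, 18.1, 11.1.
Cumulative: 17.8, 40.4, 59.5, 59.5, 82.1, 104.7, 127.3, 136.4, 145.1, 164.7, 182.8, 193.9.
The total first reaches 92 DD on day 6.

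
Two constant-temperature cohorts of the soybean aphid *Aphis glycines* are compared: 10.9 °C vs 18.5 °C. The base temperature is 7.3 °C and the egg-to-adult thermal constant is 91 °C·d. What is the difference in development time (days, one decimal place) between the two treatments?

17.2 days

At 10.9 °C: 91 / (10.9 − 7.3) = 91 / 3.6 = 25.278 d.
At 18.5 °C: 91 / (18.5 − 7.3) = 91 / 11.2 = 8.125 d.
Difference = |25.278 − 8.125| = 17.153 ≈ 17.2 days.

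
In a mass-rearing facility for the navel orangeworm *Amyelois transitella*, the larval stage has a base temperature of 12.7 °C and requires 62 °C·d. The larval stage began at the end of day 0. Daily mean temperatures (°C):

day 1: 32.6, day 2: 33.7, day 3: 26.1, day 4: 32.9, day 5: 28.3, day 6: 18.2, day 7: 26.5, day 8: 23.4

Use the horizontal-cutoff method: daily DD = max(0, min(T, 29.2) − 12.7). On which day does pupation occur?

day 4

Daily DD above 12.7 °C (capped at 16.5): 16.5, 16.5, 13.4, 16.5, 15.6, 5.5, 13.8, 10.7.
Cumulative: 16.5, 33.0, 46.4, 62.9, 78.5, 84.0, 97.8, 108.5.
The total first reaches 62 DD on day 4.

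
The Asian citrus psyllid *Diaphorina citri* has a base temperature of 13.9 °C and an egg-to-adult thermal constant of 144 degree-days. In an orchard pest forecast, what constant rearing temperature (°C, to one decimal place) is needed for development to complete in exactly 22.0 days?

Required daily accumulation = 144 / 22.0 = 6.545 DD/day.
T = T_base + 6.545 = 13.9 + 6.545 = 20.445 ≈ 20.4 °C.

20.4 °C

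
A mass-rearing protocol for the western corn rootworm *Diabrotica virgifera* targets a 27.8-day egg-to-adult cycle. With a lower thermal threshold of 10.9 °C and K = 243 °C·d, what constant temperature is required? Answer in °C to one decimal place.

19.6 °C

Required daily accumulation = 243 / 27.8 = 8.741 DD/day.
T = T_base + 8.741 = 10.9 + 8.741 = 19.641 ≈ 19.6 °C.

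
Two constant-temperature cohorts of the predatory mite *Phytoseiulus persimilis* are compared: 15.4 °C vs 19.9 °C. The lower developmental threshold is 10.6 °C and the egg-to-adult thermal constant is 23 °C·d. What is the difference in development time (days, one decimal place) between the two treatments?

2.3 days

At 15.4 °C: 23 / (15.4 − 10.6) = 23 / 4.8 = 4.792 d.
At 19.9 °C: 23 / (19.9 − 10.6) = 23 / 9.3 = 2.473 d.
Difference = |4.792 − 2.473| = 2.319 ≈ 2.3 days.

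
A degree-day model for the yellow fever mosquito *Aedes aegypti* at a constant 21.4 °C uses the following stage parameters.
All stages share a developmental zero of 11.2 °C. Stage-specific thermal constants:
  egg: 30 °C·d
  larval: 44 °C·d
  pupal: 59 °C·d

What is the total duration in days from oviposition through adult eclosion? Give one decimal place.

Daily accumulation at 21.4 °C = 21.4 − 11.2 = 10.2 DD/day.
Total K = 30 + 44 + 59 = 133 DD.
Total duration = 133 / 10.2 = 13.039 ≈ 13.0 days.

13.0 days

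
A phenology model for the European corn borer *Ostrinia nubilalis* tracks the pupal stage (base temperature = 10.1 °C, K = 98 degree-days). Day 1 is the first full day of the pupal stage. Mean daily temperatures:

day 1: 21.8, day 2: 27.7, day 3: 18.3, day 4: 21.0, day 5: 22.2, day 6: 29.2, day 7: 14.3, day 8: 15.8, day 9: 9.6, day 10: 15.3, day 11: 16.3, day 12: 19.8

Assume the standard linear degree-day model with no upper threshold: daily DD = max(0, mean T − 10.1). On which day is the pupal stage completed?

Daily DD above 10.1 °C: 11.7, 17.6, 8.2, 10.9, 12.1, 19.1, 4.2, 5.7, 0.0, 5.2, 6.2, 9.7.
Cumulative: 11.7, 29.3, 37.5, 48.4, 60.5, 79.6, 83.8, 89.5, 89.5, 94.7, 100.9, 110.6.
The total first reaches 98 DD on day 11.

day 11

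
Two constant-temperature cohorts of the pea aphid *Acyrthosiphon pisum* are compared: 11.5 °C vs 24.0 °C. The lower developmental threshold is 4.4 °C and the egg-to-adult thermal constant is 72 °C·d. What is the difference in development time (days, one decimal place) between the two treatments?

6.5 days

At 11.5 °C: 72 / (11.5 − 4.4) = 72 / 7.1 = 10.141 d.
At 24.0 °C: 72 / (24.0 − 4.4) = 72 / 19.6 = 3.673 d.
Difference = |10.141 − 3.673| = 6.467 ≈ 6.5 days.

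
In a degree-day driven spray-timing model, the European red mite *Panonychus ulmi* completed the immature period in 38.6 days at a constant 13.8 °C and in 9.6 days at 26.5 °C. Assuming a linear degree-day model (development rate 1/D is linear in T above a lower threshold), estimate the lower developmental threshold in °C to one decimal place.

Under the model K = D·(T − T_b), so D₁·(T₁ − T_b) = D₂·(T₂ − T_b).
38.6·(13.8 − T_b) = 9.6·(26.5 − T_b)
T_b = (38.6·13.8 − 9.6·26.5) / (38.6 − 9.6) = 278.28 / 29.0 = 9.596 °C ≈ 9.6 °C.

9.6 °C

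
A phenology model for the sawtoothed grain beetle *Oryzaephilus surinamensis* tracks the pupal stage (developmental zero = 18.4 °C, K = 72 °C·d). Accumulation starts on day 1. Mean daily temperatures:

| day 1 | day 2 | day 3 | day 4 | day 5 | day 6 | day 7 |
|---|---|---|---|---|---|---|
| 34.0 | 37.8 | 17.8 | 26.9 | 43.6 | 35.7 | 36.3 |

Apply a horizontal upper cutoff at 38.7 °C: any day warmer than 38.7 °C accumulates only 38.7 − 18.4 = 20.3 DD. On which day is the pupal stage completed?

Daily DD above 18.4 °C (capped at 20.3): 15.6, 19.4, 0.0, 8.5, 20.3, 17.3, 17.9.
Cumulative: 15.6, 35.0, 35.0, 43.5, 63.8, 81.1, 99.0.
The total first reaches 72 DD on day 6.

day 6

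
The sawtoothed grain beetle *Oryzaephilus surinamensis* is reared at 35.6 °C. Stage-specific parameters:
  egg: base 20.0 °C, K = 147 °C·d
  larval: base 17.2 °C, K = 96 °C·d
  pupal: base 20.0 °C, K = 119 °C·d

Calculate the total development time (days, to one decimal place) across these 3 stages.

22.3 days

egg: 147 / (35.6 − 20.0) = 147 / 15.6 = 9.423 d.
larval: 96 / (35.6 − 17.2) = 96 / 18.4 = 5.217 d.
pupal: 119 / (35.6 − 20.0) = 119 / 15.6 = 7.628 d.
Sum = 22.269 ≈ 22.3 days.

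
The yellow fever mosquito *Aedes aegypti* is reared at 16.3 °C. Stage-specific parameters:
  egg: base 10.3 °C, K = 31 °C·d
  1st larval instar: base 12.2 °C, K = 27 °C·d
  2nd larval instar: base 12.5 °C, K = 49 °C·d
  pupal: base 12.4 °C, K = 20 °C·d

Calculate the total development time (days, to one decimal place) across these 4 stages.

egg: 31 / (16.3 − 10.3) = 31 / 6.0 = 5.167 d.
1st larval instar: 27 / (16.3 − 12.2) = 27 / 4.1 = 6.585 d.
2nd larval instar: 49 / (16.3 − 12.5) = 49 / 3.8 = 12.895 d.
pupal: 20 / (16.3 − 12.4) = 20 / 3.9 = 5.128 d.
Sum = 29.775 ≈ 29.8 days.

29.8 days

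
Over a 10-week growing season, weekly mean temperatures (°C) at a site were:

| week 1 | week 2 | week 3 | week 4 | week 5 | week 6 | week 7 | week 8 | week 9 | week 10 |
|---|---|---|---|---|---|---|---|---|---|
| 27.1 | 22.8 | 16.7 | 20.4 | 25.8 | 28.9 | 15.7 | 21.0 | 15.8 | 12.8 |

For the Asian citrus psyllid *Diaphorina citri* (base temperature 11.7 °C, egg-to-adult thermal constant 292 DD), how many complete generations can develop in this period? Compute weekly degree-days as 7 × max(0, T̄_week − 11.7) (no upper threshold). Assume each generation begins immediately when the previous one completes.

Weekly DD (7 × max(0, T̄ − 11.7)): 107.8, 77.7, 35.0, 60.9, 98.7, 120.4, 28.0, 65.1, 28.7, 7.7.
Season total = 630.0 DD.
Complete generations = ⌊630.0 / 292⌋ = 2.

2 generations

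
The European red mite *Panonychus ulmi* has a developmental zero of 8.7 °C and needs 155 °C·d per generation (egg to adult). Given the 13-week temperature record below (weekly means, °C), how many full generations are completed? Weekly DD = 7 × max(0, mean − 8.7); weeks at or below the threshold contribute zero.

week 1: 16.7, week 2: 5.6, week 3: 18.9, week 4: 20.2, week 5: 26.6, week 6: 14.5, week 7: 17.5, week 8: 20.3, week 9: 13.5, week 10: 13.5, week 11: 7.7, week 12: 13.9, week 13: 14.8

Weekly DD (7 × max(0, T̄ − 8.7)): 56.0, 0.0, 71.4, 80.5, 125.3, 40.6, 61.6, 81.2, 33.6, 33.6, 0.0, 36.4, 42.7.
Season total = 662.9 DD.
Complete generations = ⌊662.9 / 155⌋ = 4.

4 generations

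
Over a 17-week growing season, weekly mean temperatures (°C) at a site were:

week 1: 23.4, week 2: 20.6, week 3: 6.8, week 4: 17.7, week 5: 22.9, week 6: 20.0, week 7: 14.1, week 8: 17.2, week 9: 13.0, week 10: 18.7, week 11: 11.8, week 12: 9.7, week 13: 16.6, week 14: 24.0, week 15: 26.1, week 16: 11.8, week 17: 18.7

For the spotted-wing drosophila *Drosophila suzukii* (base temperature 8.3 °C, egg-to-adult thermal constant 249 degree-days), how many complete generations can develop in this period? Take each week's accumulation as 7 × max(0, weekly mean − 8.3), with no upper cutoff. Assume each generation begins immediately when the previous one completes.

4 generations

Weekly DD (7 × max(0, T̄ − 8.3)): 105.7, 86.1, 0.0, 65.8, 102.2, 81.9, 40.6, 62.3, 32.9, 72.8, 24.5, 9.8, 58.1, 109.9, 124.6, 24.5, 72.8.
Season total = 1074.5 DD.
Complete generations = ⌊1074.5 / 249⌋ = 4.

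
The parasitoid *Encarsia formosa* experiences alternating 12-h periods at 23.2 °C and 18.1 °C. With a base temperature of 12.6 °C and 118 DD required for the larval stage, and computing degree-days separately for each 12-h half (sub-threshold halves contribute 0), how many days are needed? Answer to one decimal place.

Day half: max(0, 23.2 − 12.6) × 0.5 = 10.6 × 0.5 = 5.30 DD.
Night half: max(0, 18.1 − 12.6) × 0.5 = 5.5 × 0.5 = 2.75 DD.
Per 24 h: 8.05 DD/day.
Duration = 118 / 8.05 = 14.658 ≈ 14.7 days.

14.7 days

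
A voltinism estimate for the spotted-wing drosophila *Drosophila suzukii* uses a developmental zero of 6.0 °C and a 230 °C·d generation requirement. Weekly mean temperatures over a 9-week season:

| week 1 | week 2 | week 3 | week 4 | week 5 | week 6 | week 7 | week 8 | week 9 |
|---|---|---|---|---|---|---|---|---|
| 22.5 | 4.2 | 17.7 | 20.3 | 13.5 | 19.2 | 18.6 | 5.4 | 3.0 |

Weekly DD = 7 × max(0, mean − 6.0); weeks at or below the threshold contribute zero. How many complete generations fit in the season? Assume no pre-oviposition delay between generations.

Weekly DD (7 × max(0, T̄ − 6.0)): 115.5, 0.0, 81.9, 100.1, 52.5, 92.4, 88.2, 0.0, 0.0.
Season total = 530.6 DD.
Complete generations = ⌊530.6 / 230⌋ = 2.

2 generations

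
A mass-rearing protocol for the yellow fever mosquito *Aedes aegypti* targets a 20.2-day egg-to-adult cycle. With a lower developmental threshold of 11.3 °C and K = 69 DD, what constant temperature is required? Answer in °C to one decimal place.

14.7 °C

Required daily accumulation = 69 / 20.2 = 3.416 DD/day.
T = T_base + 3.416 = 11.3 + 3.416 = 14.716 ≈ 14.7 °C.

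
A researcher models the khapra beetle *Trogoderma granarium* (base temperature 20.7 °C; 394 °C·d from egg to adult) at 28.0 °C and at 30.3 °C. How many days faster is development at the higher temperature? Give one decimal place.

12.9 days

At 28.0 °C: 394 / (28.0 − 20.7) = 394 / 7.3 = 53.973 d.
At 30.3 °C: 394 / (30.3 − 20.7) = 394 / 9.6 = 41.042 d.
Difference = |53.973 − 41.042| = 12.931 ≈ 12.9 days.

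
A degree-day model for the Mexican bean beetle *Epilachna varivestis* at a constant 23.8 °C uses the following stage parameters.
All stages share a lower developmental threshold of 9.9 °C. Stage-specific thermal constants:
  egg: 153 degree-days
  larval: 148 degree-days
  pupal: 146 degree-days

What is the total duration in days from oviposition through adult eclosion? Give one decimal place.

Daily accumulation at 23.8 °C = 23.8 − 9.9 = 13.9 DD/day.
Total K = 153 + 148 + 146 = 447 DD.
Total duration = 447 / 13.9 = 32.158 ≈ 32.2 days.

32.2 days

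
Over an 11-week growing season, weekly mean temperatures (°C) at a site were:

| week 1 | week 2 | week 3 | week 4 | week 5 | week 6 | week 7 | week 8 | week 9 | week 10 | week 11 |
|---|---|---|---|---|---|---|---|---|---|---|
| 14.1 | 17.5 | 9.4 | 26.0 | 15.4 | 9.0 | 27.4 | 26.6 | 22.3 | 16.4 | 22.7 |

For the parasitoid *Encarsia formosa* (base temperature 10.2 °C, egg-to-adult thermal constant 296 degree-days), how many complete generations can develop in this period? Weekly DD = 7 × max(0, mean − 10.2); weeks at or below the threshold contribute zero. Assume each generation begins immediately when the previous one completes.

Weekly DD (7 × max(0, T̄ − 10.2)): 27.3, 51.1, 0.0, 110.6, 36.4, 0.0, 120.4, 114.8, 84.7, 43.4, 87.5.
Season total = 676.2 DD.
Complete generations = ⌊676.2 / 296⌋ = 2.

2 generations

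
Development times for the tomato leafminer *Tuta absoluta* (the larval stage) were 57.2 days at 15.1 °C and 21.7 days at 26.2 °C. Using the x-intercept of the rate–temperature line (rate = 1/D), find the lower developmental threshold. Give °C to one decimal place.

Equal thermal constants: D₁(T₁ − T_b) = D₂(T₂ − T_b).
57.2·(15.1 − T_b) = 21.7·(26.2 − T_b)
T_b = (57.2·15.1 − 21.7·26.2) / (57.2 − 21.7) = 295.18 / 35.5 = 8.315 °C ≈ 8.3 °C.

8.3 °C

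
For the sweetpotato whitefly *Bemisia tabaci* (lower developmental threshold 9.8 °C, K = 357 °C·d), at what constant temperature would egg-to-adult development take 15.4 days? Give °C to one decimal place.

33.0 °C

Required daily accumulation = 357 / 15.4 = 23.182 DD/day.
T = T_base + 23.182 = 9.8 + 23.182 = 32.982 ≈ 33.0 °C.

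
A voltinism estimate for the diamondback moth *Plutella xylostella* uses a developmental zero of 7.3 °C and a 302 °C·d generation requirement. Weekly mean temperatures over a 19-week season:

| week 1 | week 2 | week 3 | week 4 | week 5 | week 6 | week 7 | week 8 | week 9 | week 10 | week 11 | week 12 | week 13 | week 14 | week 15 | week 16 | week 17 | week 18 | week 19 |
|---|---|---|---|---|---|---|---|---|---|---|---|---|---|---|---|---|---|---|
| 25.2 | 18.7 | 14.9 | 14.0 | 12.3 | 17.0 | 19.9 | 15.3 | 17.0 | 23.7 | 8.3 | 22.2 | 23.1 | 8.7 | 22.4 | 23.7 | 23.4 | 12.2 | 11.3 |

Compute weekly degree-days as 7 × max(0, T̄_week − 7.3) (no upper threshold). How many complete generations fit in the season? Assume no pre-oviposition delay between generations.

Weekly DD (7 × max(0, T̄ − 7.3)): 125.3, 79.8, 53.2, 46.9, 35.0, 67.9, 88.2, 56.0, 67.9, 114.8, 7.0, 104.3, 110.6, 9.8, 105.7, 114.8, 112.7, 34.3, 28.0.
Season total = 1362.2 DD.
Complete generations = ⌊1362.2 / 302⌋ = 4.

4 generations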